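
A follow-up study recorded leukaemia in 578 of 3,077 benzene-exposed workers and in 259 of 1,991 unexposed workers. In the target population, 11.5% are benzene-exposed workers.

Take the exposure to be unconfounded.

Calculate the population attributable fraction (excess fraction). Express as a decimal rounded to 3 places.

p₁ = P(outcome | exposed) = 578/3077 = 0.18785
p₀ = P(outcome | unexposed) = 259/1991 = 0.13009
Overall risk P(Y=1) = π·p₁ + (1−π)·p₀ = 0.115×0.18785 + 0.885×0.13009 = 0.13673.
Under exogeneity, PAF = [P(Y=1) − p₀] / P(Y=1).
PAF = (0.13673 − 0.13009) / 0.13673 ≈ 0.0486

PAF ≈ 0.049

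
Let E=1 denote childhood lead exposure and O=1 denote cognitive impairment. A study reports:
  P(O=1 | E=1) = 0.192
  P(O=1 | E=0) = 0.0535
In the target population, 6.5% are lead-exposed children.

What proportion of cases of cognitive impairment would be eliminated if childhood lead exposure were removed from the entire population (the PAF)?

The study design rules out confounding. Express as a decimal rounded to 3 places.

PAF ≈ 0.144

Let p₁ = 0.192, p₀ = 0.0535.
Overall risk P(Y=1) = π·p₁ + (1−π)·p₀ = 0.065×0.192 + 0.935×0.0535 = 0.062503.
Under exogeneity, PAF = [P(Y=1) − p₀] / P(Y=1).
PAF = (0.062503 − 0.0535) / 0.062503 ≈ 0.1440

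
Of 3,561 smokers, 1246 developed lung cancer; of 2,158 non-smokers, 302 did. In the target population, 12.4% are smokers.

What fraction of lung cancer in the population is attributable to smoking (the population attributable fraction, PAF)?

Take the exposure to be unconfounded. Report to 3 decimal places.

PAF ≈ 0.157

p₁ = P(outcome | exposed) = 1246/3561 = 0.3499
p₀ = P(outcome | unexposed) = 302/2158 = 0.13994
Overall risk P(Y=1) = π·p₁ + (1−π)·p₀ = 0.124×0.3499 + 0.876×0.13994 = 0.16598.
Under exogeneity, PAF = [P(Y=1) − p₀] / P(Y=1).
PAF = (0.16598 − 0.13994) / 0.16598 ≈ 0.1569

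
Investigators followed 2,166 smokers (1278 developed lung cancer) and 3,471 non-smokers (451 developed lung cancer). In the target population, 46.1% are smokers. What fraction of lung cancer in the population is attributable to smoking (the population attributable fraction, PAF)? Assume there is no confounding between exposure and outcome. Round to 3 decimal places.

p₁ = P(outcome | exposed) = 1278/2166 = 0.59003
p₀ = P(outcome | unexposed) = 451/3471 = 0.12993
Overall risk P(Y=1) = π·p₁ + (1−π)·p₀ = 0.461×0.59003 + 0.539×0.12993 = 0.34204.
Under exogeneity, PAF = [P(Y=1) − p₀] / P(Y=1).
PAF = (0.34204 − 0.12993) / 0.34204 ≈ 0.6201

PAF ≈ 0.620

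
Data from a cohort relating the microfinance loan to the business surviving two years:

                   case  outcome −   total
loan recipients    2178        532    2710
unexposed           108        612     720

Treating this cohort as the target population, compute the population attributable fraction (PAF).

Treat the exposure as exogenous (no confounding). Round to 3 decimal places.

PAF ≈ 0.775

p₁ = P(outcome | exposed) = 2178/2710 = 0.80369
p₀ = P(outcome | unexposed) = 108/720 = 0.15
Exposure prevalence π = 2710/3430 = 0.79009; overall risk P(Y=1) = 0.66647.
Under exogeneity, PAF = [P(Y=1) − p₀]/P(Y=1).
PAF = (0.66647 − 0.15) / 0.66647 ≈ 0.7749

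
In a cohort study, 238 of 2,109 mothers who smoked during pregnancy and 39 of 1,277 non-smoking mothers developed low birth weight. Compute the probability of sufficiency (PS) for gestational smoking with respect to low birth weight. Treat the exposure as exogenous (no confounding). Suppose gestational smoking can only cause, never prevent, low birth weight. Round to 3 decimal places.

PS ≈ 0.085

p₁ = P(outcome | exposed) = 238/2109 = 0.11285
p₀ = P(outcome | unexposed) = 39/1277 = 0.03054
Under exogeneity and monotonicity, PS = (p₁ − p₀) / (1 − p₀).
PS = (0.11285 − 0.03054) / (1 − 0.03054) = 0.082309 / 0.96946 ≈ 0.0849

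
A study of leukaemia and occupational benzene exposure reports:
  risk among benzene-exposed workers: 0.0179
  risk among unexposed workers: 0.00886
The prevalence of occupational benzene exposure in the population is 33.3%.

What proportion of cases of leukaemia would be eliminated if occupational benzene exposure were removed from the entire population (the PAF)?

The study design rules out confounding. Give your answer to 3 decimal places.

PAF ≈ 0.254

Let p₁ = 0.0179, p₀ = 0.00886.
Overall risk P(Y=1) = π·p₁ + (1−π)·p₀ = 0.333×0.0179 + 0.667×0.00886 = 0.01187.
Under exogeneity, PAF = [P(Y=1) − p₀] / P(Y=1).
PAF = (0.01187 − 0.00886) / 0.01187 ≈ 0.2536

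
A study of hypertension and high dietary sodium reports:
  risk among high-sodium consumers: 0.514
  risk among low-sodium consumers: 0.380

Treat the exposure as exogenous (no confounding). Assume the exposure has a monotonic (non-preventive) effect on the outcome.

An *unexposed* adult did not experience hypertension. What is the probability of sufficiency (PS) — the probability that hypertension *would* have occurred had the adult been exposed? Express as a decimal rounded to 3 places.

Let p₁ = 0.514, p₀ = 0.38.
Under exogeneity and monotonicity, PS = (p₁ − p₀) / (1 − p₀).
PS = (0.514 − 0.38) / (1 − 0.38) = 0.134 / 0.62 ≈ 0.2161

PS ≈ 0.216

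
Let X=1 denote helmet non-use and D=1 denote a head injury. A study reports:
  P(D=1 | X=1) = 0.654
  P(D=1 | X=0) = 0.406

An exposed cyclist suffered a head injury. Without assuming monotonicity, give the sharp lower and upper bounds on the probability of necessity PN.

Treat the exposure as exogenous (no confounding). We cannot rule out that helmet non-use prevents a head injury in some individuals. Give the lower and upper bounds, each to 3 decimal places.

0.379 ≤ PN ≤ 0.908

Let p₁ = 0.654, p₀ = 0.406.
Under exogeneity alone the bounds on PN are max{0,(p₁−p₀)/p₁} ≤ PN ≤ min{1,(1−p₀)/p₁}.
  lower = (p₁ − p₀)/p₁ = 0.248 / 0.654 ≈ 0.3792
  upper = min{1, (1 − p₀)/p₁} = 0.594 / 0.654 ≈ 0.9083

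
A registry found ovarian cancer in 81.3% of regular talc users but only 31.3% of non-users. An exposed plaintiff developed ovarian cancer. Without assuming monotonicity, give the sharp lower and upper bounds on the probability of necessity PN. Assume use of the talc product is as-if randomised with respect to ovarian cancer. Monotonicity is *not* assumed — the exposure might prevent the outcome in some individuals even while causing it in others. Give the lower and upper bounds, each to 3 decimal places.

p₁ = 0.813, p₀ = 0.313.
Under exogeneity alone the bounds on PN are max{0,(p₁−p₀)/p₁} ≤ PN ≤ min{1,(1−p₀)/p₁}.
  lower = (p₁ − p₀)/p₁ = 0.5 / 0.813 ≈ 0.6150
  upper = min{1, (1 − p₀)/p₁} = 0.687 / 0.813 ≈ 0.8450

0.615 ≤ PN ≤ 0.845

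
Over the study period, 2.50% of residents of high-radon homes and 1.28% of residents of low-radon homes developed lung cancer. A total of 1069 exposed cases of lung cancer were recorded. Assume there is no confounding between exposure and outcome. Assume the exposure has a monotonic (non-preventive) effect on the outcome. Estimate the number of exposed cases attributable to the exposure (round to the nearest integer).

p₁ = 0.025, p₀ = 0.0128.
PN = (p₁ − p₀)/p₁ = (0.025 − 0.0128) / 0.025 ≈ 0.48800.
Attributable cases ≈ PN × (exposed cases) = 0.48800 × 1069 ≈ 521.67.

about 522 cases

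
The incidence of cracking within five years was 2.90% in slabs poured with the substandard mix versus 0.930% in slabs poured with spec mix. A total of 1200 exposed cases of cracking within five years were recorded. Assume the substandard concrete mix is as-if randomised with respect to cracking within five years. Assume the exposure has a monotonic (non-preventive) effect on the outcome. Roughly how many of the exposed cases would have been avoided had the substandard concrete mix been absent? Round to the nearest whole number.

p₁ = 0.029, p₀ = 0.0093.
PN = (p₁ − p₀)/p₁ = (0.029 − 0.0093) / 0.029 ≈ 0.67931.
Attributable cases ≈ PN × (exposed cases) = 0.67931 × 1200 ≈ 815.17.

about 815 cases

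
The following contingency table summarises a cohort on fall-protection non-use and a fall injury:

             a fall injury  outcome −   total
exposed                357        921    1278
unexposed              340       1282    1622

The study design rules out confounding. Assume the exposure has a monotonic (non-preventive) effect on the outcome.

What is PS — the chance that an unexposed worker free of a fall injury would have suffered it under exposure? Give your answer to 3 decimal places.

PS ≈ 0.088

p₁ = P(outcome | exposed) = 357/1278 = 0.27934
p₀ = P(outcome | unexposed) = 340/1622 = 0.20962
Under exogeneity and monotonicity, PS = (p₁ − p₀) / (1 − p₀).
PS = (0.27934 − 0.20962) / (1 − 0.20962) = 0.069725 / 0.79038 ≈ 0.0882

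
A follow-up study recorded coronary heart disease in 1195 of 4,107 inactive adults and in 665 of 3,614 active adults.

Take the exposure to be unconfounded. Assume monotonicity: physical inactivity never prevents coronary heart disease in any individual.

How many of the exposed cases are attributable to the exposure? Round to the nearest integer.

about 439 cases

p₁ = P(outcome | exposed) = 1195/4107 = 0.29097
p₀ = P(outcome | unexposed) = 665/3614 = 0.18401
PN = (p₁ − p₀)/p₁ = (0.29097 − 0.18401) / 0.29097 ≈ 0.36760.
Attributable cases ≈ PN × (exposed cases) = 0.36760 × 1195 ≈ 439.28.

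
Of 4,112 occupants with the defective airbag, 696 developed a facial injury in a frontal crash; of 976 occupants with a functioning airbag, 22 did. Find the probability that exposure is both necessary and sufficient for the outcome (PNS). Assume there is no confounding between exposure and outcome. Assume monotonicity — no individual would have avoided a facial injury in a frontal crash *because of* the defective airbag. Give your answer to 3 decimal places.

PNS ≈ 0.147

p₁ = P(outcome | exposed) = 696/4112 = 0.16926
p₀ = P(outcome | unexposed) = 22/976 = 0.022541
Under exogeneity and monotonicity, PNS = p₁ − p₀.
PNS = 0.16926 − 0.022541 = 0.14672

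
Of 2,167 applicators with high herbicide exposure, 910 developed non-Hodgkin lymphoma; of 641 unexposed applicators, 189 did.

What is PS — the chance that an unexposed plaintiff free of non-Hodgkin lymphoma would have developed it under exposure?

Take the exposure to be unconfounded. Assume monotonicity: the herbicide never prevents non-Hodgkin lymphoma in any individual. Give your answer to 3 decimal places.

p₁ = P(outcome | exposed) = 910/2167 = 0.41994
p₀ = P(outcome | unexposed) = 189/641 = 0.29485
Under exogeneity and monotonicity, PS = (p₁ − p₀) / (1 − p₀).
PS = (0.41994 − 0.29485) / (1 − 0.29485) = 0.12508 / 0.70515 ≈ 0.1774

PS ≈ 0.177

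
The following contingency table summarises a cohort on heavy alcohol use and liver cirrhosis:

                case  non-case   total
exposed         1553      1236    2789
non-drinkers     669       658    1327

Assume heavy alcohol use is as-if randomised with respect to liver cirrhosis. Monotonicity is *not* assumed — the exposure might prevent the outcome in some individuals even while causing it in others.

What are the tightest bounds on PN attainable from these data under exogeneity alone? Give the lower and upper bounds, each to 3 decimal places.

0.095 ≤ PN ≤ 0.890

p₁ = P(outcome | exposed) = 1553/2789 = 0.55683
p₀ = P(outcome | unexposed) = 669/1327 = 0.50414
Under exogeneity alone the bounds on PN are max{0,(p₁−p₀)/p₁} ≤ PN ≤ min{1,(1−p₀)/p₁}.
  lower = (p₁ − p₀)/p₁ = 0.052686 / 0.55683 ≈ 0.0946
  upper = min{1, (1 − p₀)/p₁} = 0.49586 / 0.55683 ≈ 0.8905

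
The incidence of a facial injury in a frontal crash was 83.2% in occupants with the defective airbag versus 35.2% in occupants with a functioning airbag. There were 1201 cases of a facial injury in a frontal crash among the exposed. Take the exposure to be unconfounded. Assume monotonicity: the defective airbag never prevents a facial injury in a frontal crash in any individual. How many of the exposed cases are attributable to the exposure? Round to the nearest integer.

about 693 cases

p₁ = 0.832, p₀ = 0.352.
PN = (p₁ − p₀)/p₁ = (0.832 − 0.352) / 0.832 ≈ 0.57692.
Attributable cases ≈ PN × (exposed cases) = 0.57692 × 1201 ≈ 692.88.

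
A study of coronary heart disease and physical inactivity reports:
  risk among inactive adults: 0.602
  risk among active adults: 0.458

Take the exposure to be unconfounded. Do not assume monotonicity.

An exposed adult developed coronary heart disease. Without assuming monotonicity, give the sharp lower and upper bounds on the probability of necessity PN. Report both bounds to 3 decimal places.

0.239 ≤ PN ≤ 0.900

Let p₁ = 0.602, p₀ = 0.458.
Under exogeneity alone the bounds on PN are max{0,(p₁−p₀)/p₁} ≤ PN ≤ min{1,(1−p₀)/p₁}.
  lower = (p₁ − p₀)/p₁ = 0.144 / 0.602 ≈ 0.2392
  upper = min{1, (1 − p₀)/p₁} = 0.542 / 0.602 ≈ 0.9003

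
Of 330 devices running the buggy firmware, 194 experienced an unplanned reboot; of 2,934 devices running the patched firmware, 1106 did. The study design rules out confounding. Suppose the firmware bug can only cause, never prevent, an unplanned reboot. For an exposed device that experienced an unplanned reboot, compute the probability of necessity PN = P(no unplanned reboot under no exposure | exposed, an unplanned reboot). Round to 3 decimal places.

PN ≈ 0.359

p₁ = P(outcome | exposed) = 194/330 = 0.58788
p₀ = P(outcome | unexposed) = 1106/2934 = 0.37696
Under exogeneity and monotonicity, PN = (p₁ − p₀) / p₁.
PN = (0.58788 − 0.37696) / 0.58788 = 0.21092 / 0.58788 ≈ 0.3588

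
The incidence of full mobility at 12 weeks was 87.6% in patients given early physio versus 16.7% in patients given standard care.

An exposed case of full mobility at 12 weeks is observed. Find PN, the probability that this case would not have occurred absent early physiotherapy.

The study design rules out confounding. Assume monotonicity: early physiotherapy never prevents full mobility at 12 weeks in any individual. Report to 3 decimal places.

PN ≈ 0.809

p₁ = 0.876, p₀ = 0.167.
Under exogeneity and monotonicity, PN = (p₁ − p₀) / p₁.
PN = (0.876 − 0.167) / 0.876 = 0.709 / 0.876 ≈ 0.8094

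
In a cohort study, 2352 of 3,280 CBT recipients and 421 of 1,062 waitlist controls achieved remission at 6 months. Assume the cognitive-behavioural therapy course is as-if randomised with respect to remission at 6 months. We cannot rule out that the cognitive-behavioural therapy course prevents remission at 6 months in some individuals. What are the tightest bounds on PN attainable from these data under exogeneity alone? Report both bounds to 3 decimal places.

p₁ = P(outcome | exposed) = 2352/3280 = 0.71707
p₀ = P(outcome | unexposed) = 421/1062 = 0.39642
Under exogeneity alone the bounds on PN are max{0,(p₁−p₀)/p₁} ≤ PN ≤ min{1,(1−p₀)/p₁}.
  lower = (p₁ − p₀)/p₁ = 0.32065 / 0.71707 ≈ 0.4472
  upper = min{1, (1 − p₀)/p₁} = 0.60358 / 0.71707 ≈ 0.8417

0.447 ≤ PN ≤ 0.842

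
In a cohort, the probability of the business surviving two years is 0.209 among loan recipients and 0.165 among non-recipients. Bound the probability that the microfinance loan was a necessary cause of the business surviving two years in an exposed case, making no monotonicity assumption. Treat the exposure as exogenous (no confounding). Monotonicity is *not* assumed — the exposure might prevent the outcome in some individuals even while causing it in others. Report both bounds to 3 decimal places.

0.211 ≤ PN ≤ 1.000

Let p₁ = 0.209, p₀ = 0.165.
Under exogeneity alone the bounds on PN are max{0,(p₁−p₀)/p₁} ≤ PN ≤ min{1,(1−p₀)/p₁}.
  lower = (p₁ − p₀)/p₁ = 0.044 / 0.209 ≈ 0.2105
  upper = min{1, (1 − p₀)/p₁} = 0.835 / 0.209 ≈ 3.9952 → capped at 1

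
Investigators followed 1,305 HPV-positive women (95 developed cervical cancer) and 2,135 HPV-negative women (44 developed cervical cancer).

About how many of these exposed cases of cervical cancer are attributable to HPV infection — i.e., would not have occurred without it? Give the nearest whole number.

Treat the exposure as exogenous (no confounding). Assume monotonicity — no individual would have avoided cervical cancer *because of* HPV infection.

about 68 cases

p₁ = P(outcome | exposed) = 95/1305 = 0.072797
p₀ = P(outcome | unexposed) = 44/2135 = 0.020609
PN = (p₁ − p₀)/p₁ = (0.072797 − 0.020609) / 0.072797 ≈ 0.71690.
Attributable cases ≈ PN × (exposed cases) = 0.71690 × 95 ≈ 68.11.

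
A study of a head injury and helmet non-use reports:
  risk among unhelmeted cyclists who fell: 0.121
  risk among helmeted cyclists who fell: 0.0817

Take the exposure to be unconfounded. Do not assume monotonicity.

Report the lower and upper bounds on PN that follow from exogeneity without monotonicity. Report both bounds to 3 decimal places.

0.325 ≤ PN ≤ 1.000

Let p₁ = 0.121, p₀ = 0.0817.
Under exogeneity alone the bounds on PN are max{0,(p₁−p₀)/p₁} ≤ PN ≤ min{1,(1−p₀)/p₁}.
  lower = (p₁ − p₀)/p₁ = 0.0393 / 0.121 ≈ 0.3248
  upper = min{1, (1 − p₀)/p₁} = 0.9183 / 0.121 ≈ 7.5893 → capped at 1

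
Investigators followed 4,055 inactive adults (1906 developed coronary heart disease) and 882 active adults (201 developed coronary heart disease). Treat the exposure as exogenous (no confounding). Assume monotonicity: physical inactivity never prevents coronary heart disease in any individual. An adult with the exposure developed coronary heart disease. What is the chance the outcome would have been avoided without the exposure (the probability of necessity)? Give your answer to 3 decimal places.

p₁ = P(outcome | exposed) = 1906/4055 = 0.47004
p₀ = P(outcome | unexposed) = 201/882 = 0.22789
Under exogeneity and monotonicity, PN = (p₁ − p₀) / p₁.
PN = (0.47004 − 0.22789) / 0.47004 = 0.24215 / 0.47004 ≈ 0.5152

PN ≈ 0.515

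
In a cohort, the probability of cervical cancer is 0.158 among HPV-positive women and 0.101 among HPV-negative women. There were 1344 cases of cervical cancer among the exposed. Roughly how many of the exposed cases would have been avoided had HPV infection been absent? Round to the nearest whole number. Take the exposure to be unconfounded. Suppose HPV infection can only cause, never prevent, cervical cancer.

about 485 cases

Let p₁ = 0.158, p₀ = 0.101.
PN = (p₁ − p₀)/p₁ = (0.158 − 0.101) / 0.158 ≈ 0.36076.
Attributable cases ≈ PN × (exposed cases) = 0.36076 × 1344 ≈ 484.86.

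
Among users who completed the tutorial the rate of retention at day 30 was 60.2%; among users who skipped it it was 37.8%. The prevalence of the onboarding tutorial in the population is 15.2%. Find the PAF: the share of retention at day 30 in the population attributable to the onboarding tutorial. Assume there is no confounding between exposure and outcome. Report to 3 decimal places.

p₁ = 0.602, p₀ = 0.378.
Overall risk P(Y=1) = π·p₁ + (1−π)·p₀ = 0.152×0.602 + 0.848×0.378 = 0.41205.
Under exogeneity, PAF = [P(Y=1) − p₀] / P(Y=1).
PAF = (0.41205 − 0.378) / 0.41205 ≈ 0.0826

PAF ≈ 0.083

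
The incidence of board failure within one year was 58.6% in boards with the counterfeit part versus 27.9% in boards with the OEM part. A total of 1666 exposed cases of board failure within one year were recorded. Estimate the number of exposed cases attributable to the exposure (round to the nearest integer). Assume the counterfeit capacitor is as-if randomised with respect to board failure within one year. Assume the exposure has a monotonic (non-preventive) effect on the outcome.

about 873 cases

p₁ = 0.586, p₀ = 0.279.
PN = (p₁ − p₀)/p₁ = (0.586 − 0.279) / 0.586 ≈ 0.52389.
Attributable cases ≈ PN × (exposed cases) = 0.52389 × 1666 ≈ 872.80.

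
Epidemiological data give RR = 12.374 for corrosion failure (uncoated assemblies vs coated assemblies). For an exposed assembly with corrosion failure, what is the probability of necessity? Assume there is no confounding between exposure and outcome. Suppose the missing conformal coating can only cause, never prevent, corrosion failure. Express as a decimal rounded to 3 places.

PN ≈ 0.919

Under exogeneity and monotonicity, PN = (RR − 1) / RR = 1 − 1/RR.
PN = (12.374 − 1) / 12.374 = 11.37 / 12.374 ≈ 0.9192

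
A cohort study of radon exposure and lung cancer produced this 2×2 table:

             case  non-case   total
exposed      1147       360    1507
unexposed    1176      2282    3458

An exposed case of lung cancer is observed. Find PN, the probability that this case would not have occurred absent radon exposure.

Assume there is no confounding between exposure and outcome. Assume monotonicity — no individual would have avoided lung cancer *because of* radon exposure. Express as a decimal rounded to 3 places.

PN ≈ 0.553

p₁ = P(outcome | exposed) = 1147/1507 = 0.76111
p₀ = P(outcome | unexposed) = 1176/3458 = 0.34008
Under exogeneity and monotonicity, PN = (p₁ − p₀)/p₁.
PN = (0.76111 − 0.34008) / 0.76111 ≈ 0.5532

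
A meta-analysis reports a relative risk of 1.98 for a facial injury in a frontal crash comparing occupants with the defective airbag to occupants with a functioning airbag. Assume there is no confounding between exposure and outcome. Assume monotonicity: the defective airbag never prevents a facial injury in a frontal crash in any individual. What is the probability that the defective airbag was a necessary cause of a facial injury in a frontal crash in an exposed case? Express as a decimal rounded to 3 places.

Under exogeneity and monotonicity, PN = (RR − 1) / RR = 1 − 1/RR.
PN = (1.98 − 1) / 1.98 = 0.98 / 1.98 ≈ 0.4949

PN ≈ 0.495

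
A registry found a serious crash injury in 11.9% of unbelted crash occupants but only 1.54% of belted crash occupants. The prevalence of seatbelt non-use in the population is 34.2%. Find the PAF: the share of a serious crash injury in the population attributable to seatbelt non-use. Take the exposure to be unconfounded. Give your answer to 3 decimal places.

PAF ≈ 0.697

p₁ = 0.119, p₀ = 0.0154.
Overall risk P(Y=1) = π·p₁ + (1−π)·p₀ = 0.342×0.119 + 0.658×0.0154 = 0.050831.
Under exogeneity, PAF = [P(Y=1) − p₀] / P(Y=1).
PAF = (0.050831 − 0.0154) / 0.050831 ≈ 0.6970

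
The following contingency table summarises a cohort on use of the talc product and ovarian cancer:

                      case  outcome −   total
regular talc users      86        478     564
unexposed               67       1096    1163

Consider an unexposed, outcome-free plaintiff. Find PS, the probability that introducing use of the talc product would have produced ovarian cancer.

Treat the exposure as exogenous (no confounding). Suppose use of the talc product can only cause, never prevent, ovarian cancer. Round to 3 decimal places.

p₁ = P(outcome | exposed) = 86/564 = 0.15248
p₀ = P(outcome | unexposed) = 67/1163 = 0.05761
Under exogeneity and monotonicity, PS = (p₁ − p₀) / (1 − p₀).
PS = (0.15248 − 0.05761) / (1 − 0.05761) = 0.094873 / 0.94239 ≈ 0.1007

PS ≈ 0.101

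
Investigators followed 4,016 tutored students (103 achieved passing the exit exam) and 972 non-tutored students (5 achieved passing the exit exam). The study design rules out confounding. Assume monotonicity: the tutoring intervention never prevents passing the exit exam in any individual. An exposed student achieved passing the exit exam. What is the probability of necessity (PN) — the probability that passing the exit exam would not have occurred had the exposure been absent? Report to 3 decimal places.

p₁ = P(outcome | exposed) = 103/4016 = 0.025647
p₀ = P(outcome | unexposed) = 5/972 = 0.005144
Under exogeneity and monotonicity, PN = (p₁ − p₀) / p₁.
PN = (0.025647 − 0.005144) / 0.025647 = 0.020503 / 0.025647 ≈ 0.7994

PN ≈ 0.799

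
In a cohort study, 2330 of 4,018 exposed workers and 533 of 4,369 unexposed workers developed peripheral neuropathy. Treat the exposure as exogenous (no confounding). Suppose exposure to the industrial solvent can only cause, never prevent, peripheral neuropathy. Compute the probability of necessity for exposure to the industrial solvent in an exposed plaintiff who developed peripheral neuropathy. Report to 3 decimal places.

p₁ = P(outcome | exposed) = 2330/4018 = 0.57989
p₀ = P(outcome | unexposed) = 533/4369 = 0.122
Under exogeneity and monotonicity, PN = (p₁ − p₀) / p₁.
PN = (0.57989 − 0.122) / 0.57989 = 0.45789 / 0.57989 ≈ 0.7896

PN ≈ 0.790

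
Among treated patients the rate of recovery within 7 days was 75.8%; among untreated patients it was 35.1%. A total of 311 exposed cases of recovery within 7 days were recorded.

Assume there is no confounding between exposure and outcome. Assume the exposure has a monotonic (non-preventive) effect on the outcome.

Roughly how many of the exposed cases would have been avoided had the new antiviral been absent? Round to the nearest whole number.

p₁ = 0.758, p₀ = 0.351.
PN = (p₁ − p₀)/p₁ = (0.758 − 0.351) / 0.758 ≈ 0.53694.
Attributable cases ≈ PN × (exposed cases) = 0.53694 × 311 ≈ 166.99.

about 167 cases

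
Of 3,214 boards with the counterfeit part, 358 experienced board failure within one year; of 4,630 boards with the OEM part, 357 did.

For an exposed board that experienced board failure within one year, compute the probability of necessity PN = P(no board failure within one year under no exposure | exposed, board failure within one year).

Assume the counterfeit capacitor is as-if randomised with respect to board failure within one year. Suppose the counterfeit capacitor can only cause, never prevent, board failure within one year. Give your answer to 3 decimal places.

p₁ = P(outcome | exposed) = 358/3214 = 0.11139
p₀ = P(outcome | unexposed) = 357/4630 = 0.077106
Under exogeneity and monotonicity, PN = (p₁ − p₀) / p₁.
PN = (0.11139 − 0.077106) / 0.11139 = 0.034282 / 0.11139 ≈ 0.3078

PN ≈ 0.308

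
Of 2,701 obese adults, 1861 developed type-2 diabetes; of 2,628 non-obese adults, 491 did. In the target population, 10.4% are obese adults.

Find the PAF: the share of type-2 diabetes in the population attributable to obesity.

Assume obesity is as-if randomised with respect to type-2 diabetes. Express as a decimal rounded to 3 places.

PAF ≈ 0.218

p₁ = P(outcome | exposed) = 1861/2701 = 0.689
p₀ = P(outcome | unexposed) = 491/2628 = 0.18683
Overall risk P(Y=1) = π·p₁ + (1−π)·p₀ = 0.104×0.689 + 0.896×0.18683 = 0.23906.
Under exogeneity, PAF = [P(Y=1) − p₀] / P(Y=1).
PAF = (0.23906 − 0.18683) / 0.23906 ≈ 0.2185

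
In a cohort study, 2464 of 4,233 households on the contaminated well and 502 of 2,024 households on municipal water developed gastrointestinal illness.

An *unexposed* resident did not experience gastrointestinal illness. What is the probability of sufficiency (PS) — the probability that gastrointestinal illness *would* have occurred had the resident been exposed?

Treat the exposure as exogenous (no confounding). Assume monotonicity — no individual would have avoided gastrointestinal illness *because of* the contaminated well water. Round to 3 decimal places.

PS ≈ 0.444

p₁ = P(outcome | exposed) = 2464/4233 = 0.58209
p₀ = P(outcome | unexposed) = 502/2024 = 0.24802
Under exogeneity and monotonicity, PS = (p₁ − p₀) / (1 − p₀).
PS = (0.58209 − 0.24802) / (1 − 0.24802) = 0.33407 / 0.75198 ≈ 0.4443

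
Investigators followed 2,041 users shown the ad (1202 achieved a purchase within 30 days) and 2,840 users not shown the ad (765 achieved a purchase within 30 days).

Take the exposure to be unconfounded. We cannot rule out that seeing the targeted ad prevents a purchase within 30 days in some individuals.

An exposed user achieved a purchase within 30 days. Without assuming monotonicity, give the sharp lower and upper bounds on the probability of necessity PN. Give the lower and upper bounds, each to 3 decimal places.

0.543 ≤ PN ≤ 1.000

p₁ = P(outcome | exposed) = 1202/2041 = 0.58893
p₀ = P(outcome | unexposed) = 765/2840 = 0.26937
Under exogeneity alone the bounds on PN are max{0,(p₁−p₀)/p₁} ≤ PN ≤ min{1,(1−p₀)/p₁}.
  lower = (p₁ − p₀)/p₁ = 0.31956 / 0.58893 ≈ 0.5426
  upper = min{1, (1 − p₀)/p₁} = 0.73063 / 0.58893 ≈ 1.2406 → capped at 1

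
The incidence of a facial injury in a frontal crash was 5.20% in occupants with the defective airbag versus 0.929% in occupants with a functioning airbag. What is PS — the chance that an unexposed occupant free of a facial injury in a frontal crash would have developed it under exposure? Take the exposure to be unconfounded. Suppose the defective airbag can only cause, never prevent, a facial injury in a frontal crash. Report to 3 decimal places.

PS ≈ 0.043

p₁ = 0.052, p₀ = 0.00929.
Under exogeneity and monotonicity, PS = (p₁ − p₀) / (1 − p₀).
PS = (0.052 − 0.00929) / (1 − 0.00929) = 0.04271 / 0.99071 ≈ 0.0431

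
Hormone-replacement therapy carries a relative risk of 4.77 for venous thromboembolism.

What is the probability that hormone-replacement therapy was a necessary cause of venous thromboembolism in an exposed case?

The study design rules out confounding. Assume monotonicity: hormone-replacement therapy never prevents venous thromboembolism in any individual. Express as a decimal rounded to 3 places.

PN ≈ 0.790

Under exogeneity and monotonicity, PN = (RR − 1) / RR = 1 − 1/RR.
PN = (4.77 − 1) / 4.77 = 3.77 / 4.77 ≈ 0.7904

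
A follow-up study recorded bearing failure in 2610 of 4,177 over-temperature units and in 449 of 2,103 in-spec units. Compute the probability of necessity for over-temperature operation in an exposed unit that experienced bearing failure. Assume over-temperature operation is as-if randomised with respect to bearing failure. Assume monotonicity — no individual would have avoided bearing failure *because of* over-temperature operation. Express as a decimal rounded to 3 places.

p₁ = P(outcome | exposed) = 2610/4177 = 0.62485
p₀ = P(outcome | unexposed) = 449/2103 = 0.2135
Under exogeneity and monotonicity, PN = (p₁ − p₀) / p₁.
PN = (0.62485 − 0.2135) / 0.62485 = 0.41135 / 0.62485 ≈ 0.6583

PN ≈ 0.658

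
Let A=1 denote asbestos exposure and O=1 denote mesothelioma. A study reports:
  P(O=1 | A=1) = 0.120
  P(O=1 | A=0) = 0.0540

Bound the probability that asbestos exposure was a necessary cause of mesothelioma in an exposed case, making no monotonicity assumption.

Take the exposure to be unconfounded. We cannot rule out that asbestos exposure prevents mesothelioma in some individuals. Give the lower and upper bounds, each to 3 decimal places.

Let p₁ = 0.12, p₀ = 0.054.
Under exogeneity alone the bounds on PN are max{0,(p₁−p₀)/p₁} ≤ PN ≤ min{1,(1−p₀)/p₁}.
  lower = (p₁ − p₀)/p₁ = 0.066 / 0.12 ≈ 0.5500
  upper = min{1, (1 − p₀)/p₁} = 0.946 / 0.12 ≈ 7.8833 → capped at 1

0.550 ≤ PN ≤ 1.000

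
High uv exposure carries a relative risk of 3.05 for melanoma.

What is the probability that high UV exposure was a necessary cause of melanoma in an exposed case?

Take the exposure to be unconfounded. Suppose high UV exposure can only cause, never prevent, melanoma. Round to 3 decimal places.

Under exogeneity and monotonicity, PN = (RR − 1) / RR = 1 − 1/RR.
PN = (3.05 − 1) / 3.05 = 2.05 / 3.05 ≈ 0.6721

PN ≈ 0.672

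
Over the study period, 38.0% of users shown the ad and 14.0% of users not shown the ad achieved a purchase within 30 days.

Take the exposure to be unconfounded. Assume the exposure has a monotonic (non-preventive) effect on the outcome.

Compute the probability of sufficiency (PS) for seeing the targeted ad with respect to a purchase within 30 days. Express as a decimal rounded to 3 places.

PS ≈ 0.279

p₁ = 0.38, p₀ = 0.14.
Under exogeneity and monotonicity, PS = (p₁ − p₀) / (1 − p₀).
PS = (0.38 − 0.14) / (1 − 0.14) = 0.24 / 0.86 ≈ 0.2791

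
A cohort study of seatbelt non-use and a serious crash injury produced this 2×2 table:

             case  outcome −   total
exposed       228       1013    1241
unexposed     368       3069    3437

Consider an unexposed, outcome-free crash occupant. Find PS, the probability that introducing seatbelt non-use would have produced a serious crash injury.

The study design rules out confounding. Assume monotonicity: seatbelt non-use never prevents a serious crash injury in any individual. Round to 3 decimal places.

PS ≈ 0.086

p₁ = P(outcome | exposed) = 228/1241 = 0.18372
p₀ = P(outcome | unexposed) = 368/3437 = 0.10707
Under exogeneity and monotonicity, PS = (p₁ − p₀) / (1 − p₀).
PS = (0.18372 − 0.10707) / (1 − 0.10707) = 0.076653 / 0.89293 ≈ 0.0858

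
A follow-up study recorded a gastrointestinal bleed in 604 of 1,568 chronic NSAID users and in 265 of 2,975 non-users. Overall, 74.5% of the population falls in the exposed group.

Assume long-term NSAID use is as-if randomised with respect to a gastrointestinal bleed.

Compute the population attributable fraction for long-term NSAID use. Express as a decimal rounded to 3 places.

PAF ≈ 0.712

p₁ = P(outcome | exposed) = 604/1568 = 0.3852
p₀ = P(outcome | unexposed) = 265/2975 = 0.089076
Overall risk P(Y=1) = π·p₁ + (1−π)·p₀ = 0.745×0.3852 + 0.255×0.089076 = 0.30969.
Under exogeneity, PAF = [P(Y=1) − p₀] / P(Y=1).
PAF = (0.30969 − 0.089076) / 0.30969 ≈ 0.7124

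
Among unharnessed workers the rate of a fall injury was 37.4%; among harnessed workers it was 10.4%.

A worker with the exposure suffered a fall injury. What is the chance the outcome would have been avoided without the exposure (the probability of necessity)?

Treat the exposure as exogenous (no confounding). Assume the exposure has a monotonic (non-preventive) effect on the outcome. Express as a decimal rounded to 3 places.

p₁ = 0.374, p₀ = 0.104.
Under exogeneity and monotonicity, PN = (p₁ − p₀) / p₁.
PN = (0.374 − 0.104) / 0.374 = 0.27 / 0.374 ≈ 0.7219

PN ≈ 0.722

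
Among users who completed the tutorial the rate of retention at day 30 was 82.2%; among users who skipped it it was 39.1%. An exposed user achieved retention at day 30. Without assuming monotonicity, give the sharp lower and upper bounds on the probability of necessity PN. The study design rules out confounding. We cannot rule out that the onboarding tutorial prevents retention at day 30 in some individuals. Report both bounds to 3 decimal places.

0.524 ≤ PN ≤ 0.741

p₁ = 0.822, p₀ = 0.391.
Under exogeneity alone the bounds on PN are max{0,(p₁−p₀)/p₁} ≤ PN ≤ min{1,(1−p₀)/p₁}.
  lower = (p₁ − p₀)/p₁ = 0.431 / 0.822 ≈ 0.5243
  upper = min{1, (1 − p₀)/p₁} = 0.609 / 0.822 ≈ 0.7409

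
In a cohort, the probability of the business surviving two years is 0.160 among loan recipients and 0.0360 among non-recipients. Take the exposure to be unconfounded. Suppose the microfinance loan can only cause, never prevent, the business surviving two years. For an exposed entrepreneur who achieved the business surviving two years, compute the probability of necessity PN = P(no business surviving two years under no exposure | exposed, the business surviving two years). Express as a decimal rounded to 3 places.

Let p₁ = 0.16, p₀ = 0.036.
Under exogeneity and monotonicity, PN = (p₁ − p₀) / p₁.
PN = (0.16 − 0.036) / 0.16 = 0.124 / 0.16 ≈ 0.7750

PN ≈ 0.775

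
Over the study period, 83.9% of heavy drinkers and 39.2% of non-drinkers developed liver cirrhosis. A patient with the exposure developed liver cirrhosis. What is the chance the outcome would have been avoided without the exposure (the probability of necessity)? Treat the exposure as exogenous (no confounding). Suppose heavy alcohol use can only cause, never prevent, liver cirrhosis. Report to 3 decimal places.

p₁ = 0.839, p₀ = 0.392.
Under exogeneity and monotonicity, PN = (p₁ − p₀) / p₁.
PN = (0.839 − 0.392) / 0.839 = 0.447 / 0.839 ≈ 0.5328

PN ≈ 0.533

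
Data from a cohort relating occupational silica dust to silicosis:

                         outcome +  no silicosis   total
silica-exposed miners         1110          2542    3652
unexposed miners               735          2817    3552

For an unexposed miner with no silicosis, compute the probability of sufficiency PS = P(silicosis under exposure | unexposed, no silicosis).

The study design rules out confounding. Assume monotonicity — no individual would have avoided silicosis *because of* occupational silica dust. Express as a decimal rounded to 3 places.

PS ≈ 0.122

p₁ = P(outcome | exposed) = 1110/3652 = 0.30394
p₀ = P(outcome | unexposed) = 735/3552 = 0.20693
Under exogeneity and monotonicity, PS = (p₁ − p₀) / (1 − p₀).
PS = (0.30394 − 0.20693) / (1 − 0.20693) = 0.097017 / 0.79307 ≈ 0.1223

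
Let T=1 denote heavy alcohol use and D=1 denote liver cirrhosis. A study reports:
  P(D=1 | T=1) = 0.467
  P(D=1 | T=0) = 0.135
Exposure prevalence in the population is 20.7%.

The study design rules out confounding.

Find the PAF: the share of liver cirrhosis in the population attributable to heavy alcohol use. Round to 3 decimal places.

PAF ≈ 0.337

Let p₁ = 0.467, p₀ = 0.135.
Overall risk P(Y=1) = π·p₁ + (1−π)·p₀ = 0.207×0.467 + 0.793×0.135 = 0.20372.
Under exogeneity, PAF = [P(Y=1) − p₀] / P(Y=1).
PAF = (0.20372 − 0.135) / 0.20372 ≈ 0.3373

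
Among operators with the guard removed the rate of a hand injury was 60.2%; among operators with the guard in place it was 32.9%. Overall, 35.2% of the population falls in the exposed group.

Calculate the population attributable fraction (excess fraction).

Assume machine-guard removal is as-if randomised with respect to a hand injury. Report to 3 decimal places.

p₁ = 0.602, p₀ = 0.329.
Overall risk P(Y=1) = π·p₁ + (1−π)·p₀ = 0.352×0.602 + 0.648×0.329 = 0.4251.
Under exogeneity, PAF = [P(Y=1) − p₀] / P(Y=1).
PAF = (0.4251 − 0.329) / 0.4251 ≈ 0.2261

PAF ≈ 0.226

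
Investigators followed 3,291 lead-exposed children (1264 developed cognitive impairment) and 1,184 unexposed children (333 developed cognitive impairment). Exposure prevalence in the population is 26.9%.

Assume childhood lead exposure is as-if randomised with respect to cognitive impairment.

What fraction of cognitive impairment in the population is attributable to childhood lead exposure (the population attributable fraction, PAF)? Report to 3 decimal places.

PAF ≈ 0.090

p₁ = P(outcome | exposed) = 1264/3291 = 0.38408
p₀ = P(outcome | unexposed) = 333/1184 = 0.28125
Overall risk P(Y=1) = π·p₁ + (1−π)·p₀ = 0.269×0.38408 + 0.731×0.28125 = 0.30891.
Under exogeneity, PAF = [P(Y=1) − p₀] / P(Y=1).
PAF = (0.30891 − 0.28125) / 0.30891 ≈ 0.0895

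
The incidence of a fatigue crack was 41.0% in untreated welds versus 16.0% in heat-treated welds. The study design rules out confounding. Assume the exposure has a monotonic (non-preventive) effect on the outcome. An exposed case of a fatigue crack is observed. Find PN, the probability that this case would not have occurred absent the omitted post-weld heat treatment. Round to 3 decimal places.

PN ≈ 0.610

p₁ = 0.41, p₀ = 0.16.
Under exogeneity and monotonicity, PN = (p₁ − p₀) / p₁.
PN = (0.41 − 0.16) / 0.41 = 0.25 / 0.41 ≈ 0.6098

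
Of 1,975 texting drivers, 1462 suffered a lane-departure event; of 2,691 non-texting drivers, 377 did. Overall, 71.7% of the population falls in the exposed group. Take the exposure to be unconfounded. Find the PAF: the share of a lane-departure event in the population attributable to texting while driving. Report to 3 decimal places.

PAF ≈ 0.754

p₁ = P(outcome | exposed) = 1462/1975 = 0.74025
p₀ = P(outcome | unexposed) = 377/2691 = 0.1401
Overall risk P(Y=1) = π·p₁ + (1−π)·p₀ = 0.717×0.74025 + 0.283×0.1401 = 0.57041.
Under exogeneity, PAF = [P(Y=1) − p₀] / P(Y=1).
PAF = (0.57041 − 0.1401) / 0.57041 ≈ 0.7544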